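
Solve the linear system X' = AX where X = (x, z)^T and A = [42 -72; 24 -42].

Coefficient matrix A = [[42, -72], [24, -42]].
Characteristic polynomial det(A - λI) = λ^2 - 36 = 0.
Eigenvalues λ = 6, -6.
For λ=6: (A-λI) row 1 is [36, -72], so an eigenvector is (2, 1).
For λ=-6: (A-λI) row 1 is [48, -72], so an eigenvector is (-3, -2).
General solution: C_1e^(6t)(2,1) + C_2e^(-6t)(-3,-2).

x(t) = 2C_1e^(6t) - 3C_2e^(-6t), z(t) = C_1e^(6t) - 2C_2e^(-6t)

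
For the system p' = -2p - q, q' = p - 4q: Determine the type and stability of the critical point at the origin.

A = [[-2,-1],[1,-4]]; det(A-λI) = λ^2 + 6λ + 9.
repeated λ = -3 with a single eigenvector.

stable improper node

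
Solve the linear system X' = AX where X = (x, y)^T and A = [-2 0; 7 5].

Coefficient matrix A = [[-2, 0], [7, 5]].
Characteristic polynomial det(A - λI) = λ^2 - 3λ - 10 = 0.
Eigenvalues λ = 5, -2.
For λ=5: (A-λI) row 1 is [-7, 0], so an eigenvector is (0, -1).
For λ=-2: (A-λI) row 2 is [7, 7], so an eigenvector is (1, -1).
General solution: c_1e^(5t)(0,-1) + c_2e^(-2t)(1,-1).

x(t) = c_2e^(-2t), y(t) = -c_1e^(5t) - c_2e^(-2t)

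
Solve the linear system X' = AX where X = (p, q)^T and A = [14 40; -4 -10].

p(t) = 3c_1e^(2t)sin(4t) + c_1e^(2t)cos(4t) + c_2e^(2t)sin(4t) - 3c_2e^(2t)cos(4t), q(t) = -c_1e^(2t)sin(4t) + c_2e^(2t)cos(4t)

Coefficient matrix A = [[14, 40], [-4, -10]].
Characteristic polynomial det(A - λI) = λ^2 - 4λ + 20 = 0.
Eigenvalues λ = 2 ± 4i (complex conjugate pair).
For λ=2+4i: an eigenvector is (1,0) - i(3,-1) = (1 - 3i, 0 + i).
A real fundamental pair from Re and Im of e^((2+4i)t)v: X_1 = e^(2t)(cos(4t)·(1,0) + sin(4t)·(3,-1)), X_2 = e^(2t)(sin(4t)·(1,0) - cos(4t)·(3,-1)).
General solution: c_1X_1 + c_2X_2.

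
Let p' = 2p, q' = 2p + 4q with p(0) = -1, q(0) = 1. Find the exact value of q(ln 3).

9

A = [[2,0],[2,4]]; eigenvalues λ = 4, 2.
Eigenvectors: (0,-1) for λ=4, (1,-1) for λ=2.
From the initial condition, c_1 = 0, c_2 = -1.
q(ln 3) = (0)(3^4)(-1) + (-1)(3^2)(-1) = 9.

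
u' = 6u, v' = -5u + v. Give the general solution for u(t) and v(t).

u(t) = -c_1e^(6t), v(t) = c_1e^(6t) - c_2e^(t)

Coefficient matrix A = [[6, 0], [-5, 1]].
Characteristic polynomial det(A - λI) = λ^2 - 7λ + 6 = 0.
Eigenvalues λ = 6, 1.
For λ=6: (A-λI) row 2 is [-5, -5], so an eigenvector is (-1, 1).
For λ=1: (A-λI) row 1 is [5, 0], so an eigenvector is (0, -1).
General solution: c_1e^(6t)(-1,1) + c_2e^(t)(0,-1).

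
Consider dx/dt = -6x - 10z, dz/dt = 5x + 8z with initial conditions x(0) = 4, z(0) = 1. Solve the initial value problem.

Coefficient matrix A = [[-6, -10], [5, 8]].
Characteristic polynomial det(A - λI) = λ^2 - 2λ + 2 = 0.
Eigenvalues λ = 1 ± i (complex conjugate pair).
For λ=1+i: an eigenvector is (3,-2) - i(-1,1) = (3 + i, -2 - i).
A real fundamental pair from Re and Im of e^((1+i)t)v: X_1 = e^(t)(cos(t)·(3,-2) + sin(t)·(-1,1)), X_2 = e^(t)(sin(t)·(3,-2) - cos(t)·(-1,1)).
General solution: K_1X_1 + K_2X_2.
Applying x(0)=4, z(0)=1 gives K_1=5, K_2=-11.

x(t) = -38e^(t)sin(t) + 4e^(t)cos(t), z(t) = 27e^(t)sin(t) + e^(t)cos(t)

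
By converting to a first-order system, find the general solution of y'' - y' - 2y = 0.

y(t) = C_1e^(-t) + C_2e^(2t)

Let x_1 = y, x_2 = y'. Then x_1' = x_2 and x_2' = 2x_1 + x_2.
A = [[0,1],[2,1]]; det(A-λI) = λ^2 - λ - 2.
Eigenvalues λ = -1, 2 with eigenvectors (1,-1), (1,2).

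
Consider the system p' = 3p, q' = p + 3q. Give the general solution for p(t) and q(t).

Coefficient matrix A = [[3, 0], [1, 3]].
Characteristic polynomial det(A - λI) = λ^2 - 6λ + 9 = 0.
Single eigenvalue λ = 3 with algebraic multiplicity 2.
Eigenvector v = (0,-1); generalized eigenvector w with (A-λI)w=v is (-1,-2).
General solution: e^(3t)[K_1·v + K_2·(t·v + w)].

p(t) = -K_2e^(3t), q(t) = -K_1e^(3t) - K_2te^(3t) - 2K_2e^(3t)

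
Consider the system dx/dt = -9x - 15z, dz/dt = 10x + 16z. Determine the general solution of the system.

Coefficient matrix A = [[-9, -15], [10, 16]].
Characteristic polynomial det(A - λI) = λ^2 - 7λ + 6 = 0.
Eigenvalues λ = 6, 1.
For λ=6: (A-λI) row 1 is [-15, -15], so an eigenvector is (-1, 1).
For λ=1: (A-λI) row 1 is [-10, -15], so an eigenvector is (3, -2).
General solution: K_1e^(6t)(-1,1) + K_2e^(t)(3,-2).

x(t) = -K_1e^(6t) + 3K_2e^(t), z(t) = K_1e^(6t) - 2K_2e^(t)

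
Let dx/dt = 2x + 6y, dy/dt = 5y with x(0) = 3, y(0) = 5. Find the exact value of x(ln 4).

10128

A = [[2,6],[0,5]]; eigenvalues λ = 5, 2.
Eigenvectors: (2,1) for λ=5, (-1,0) for λ=2.
From the initial condition, c_1 = 5, c_2 = 7.
x(ln 4) = (5)(4^5)(2) + (7)(4^2)(-1) = 10128.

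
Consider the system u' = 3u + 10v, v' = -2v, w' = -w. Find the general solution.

u(t) = c_1e^(3t) - 2c_2e^(-2t), v(t) = c_2e^(-2t), w(t) = c_3e^(-t)

Coefficient matrix A = [[3, 10, 0], [0, -2, 0], [0, 0, -1]].
det(A - λI) = 0 gives eigenvalues λ = 3, -2, -1.
For λ=3: eigenvector (1,0,0).
For λ=-2: eigenvector (-2,1,0).
For λ=-1: eigenvector (0,0,1).
General solution: c_1e^(3t)(1,0,0) + c_2e^(-2t)(-2,1,0) + c_3e^(-t)(0,0,1).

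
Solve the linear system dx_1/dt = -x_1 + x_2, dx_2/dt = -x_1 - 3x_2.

Coefficient matrix A = [[-1, 1], [-1, -3]].
Characteristic polynomial det(A - λI) = λ^2 + 4λ + 4 = 0.
Single eigenvalue λ = -2 with algebraic multiplicity 2.
Eigenvector v = (1,-1); generalized eigenvector w with (A-λI)w=v is (-2,3).
General solution: e^(-2t)[C_1·v + C_2·(t·v + w)].

x_1(t) = C_1e^(-2t) + C_2te^(-2t) - 2C_2e^(-2t), x_2(t) = -C_1e^(-2t) - C_2te^(-2t) + 3C_2e^(-2t)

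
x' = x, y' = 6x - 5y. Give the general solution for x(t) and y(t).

x(t) = C_1e^(t), y(t) = C_1e^(t) - C_2e^(-5t)

Coefficient matrix A = [[1, 0], [6, -5]].
Characteristic polynomial det(A - λI) = λ^2 + 4λ - 5 = 0.
Eigenvalues λ = 1, -5.
For λ=1: (A-λI) row 2 is [6, -6], so an eigenvector is (1, 1).
For λ=-5: (A-λI) row 1 is [6, 0], so an eigenvector is (0, -1).
General solution: C_1e^(t)(1,1) + C_2e^(-5t)(0,-1).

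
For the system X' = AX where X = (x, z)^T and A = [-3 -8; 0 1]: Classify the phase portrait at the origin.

saddle

A = [[-3,-8],[0,1]]; det(A-λI) = λ^2 + 2λ - 3.
λ = 1, -3: opposite signs.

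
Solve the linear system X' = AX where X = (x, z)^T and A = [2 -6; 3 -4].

x(t) = K_1e^(-t)sin(3t) - K_1e^(-t)cos(3t) - K_2e^(-t)sin(3t) - K_2e^(-t)cos(3t), z(t) = -K_1e^(-t)cos(3t) - K_2e^(-t)sin(3t)

Coefficient matrix A = [[2, -6], [3, -4]].
Characteristic polynomial det(A - λI) = λ^2 + 2λ + 10 = 0.
Eigenvalues λ = -1 ± 3i (complex conjugate pair).
For λ=-1+3i: an eigenvector is (-1,-1) - i(1,0) = (-1 - i, -1).
A real fundamental pair from Re and Im of e^((-1+3i)t)v: X_1 = e^(-t)(cos(3t)·(-1,-1) + sin(3t)·(1,0)), X_2 = e^(-t)(sin(3t)·(-1,-1) - cos(3t)·(1,0)).
General solution: K_1X_1 + K_2X_2.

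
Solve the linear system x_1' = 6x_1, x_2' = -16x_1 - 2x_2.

Coefficient matrix A = [[6, 0], [-16, -2]].
Characteristic polynomial det(A - λI) = λ^2 - 4λ - 12 = 0.
Eigenvalues λ = -2, 6.
For λ=-2: (A-λI) row 1 is [8, 0], so an eigenvector is (0, 1).
For λ=6: (A-λI) row 2 is [-16, -8], so an eigenvector is (-1, 2).
General solution: c_1e^(-2t)(0,1) + c_2e^(6t)(-1,2).

x_1(t) = -c_2e^(6t), x_2(t) = c_1e^(-2t) + 2c_2e^(6t)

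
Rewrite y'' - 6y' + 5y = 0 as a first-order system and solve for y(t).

Let x_1 = y, x_2 = y'. Then x_1' = x_2 and x_2' = -5x_1 + 6x_2.
A = [[0,1],[-5,6]]; det(A-λI) = λ^2 - 6λ + 5.
Eigenvalues λ = 5, 1 with eigenvectors (1,5), (1,1).

y(t) = K_1e^(5t) + K_2e^(t)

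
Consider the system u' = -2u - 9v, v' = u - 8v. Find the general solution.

u(t) = 3K_1e^(-5t) + 3K_2te^(-5t) - 2K_2e^(-5t), v(t) = K_1e^(-5t) + K_2te^(-5t) - K_2e^(-5t)

Coefficient matrix A = [[-2, -9], [1, -8]].
Characteristic polynomial det(A - λI) = λ^2 + 10λ + 25 = 0.
Single eigenvalue λ = -5 with algebraic multiplicity 2.
Eigenvector v = (3,1); generalized eigenvector w with (A-λI)w=v is (-2,-1).
General solution: e^(-5t)[K_1·v + K_2·(t·v + w)].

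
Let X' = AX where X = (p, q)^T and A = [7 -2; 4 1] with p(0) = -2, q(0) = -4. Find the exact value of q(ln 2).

A = [[7,-2],[4,1]]; eigenvalues λ = 5, 3.
Eigenvectors: (-1,-1) for λ=5, (-1,-2) for λ=3.
From the initial condition, c_1 = 0, c_2 = 2.
q(ln 2) = (0)(2^5)(-1) + (2)(2^3)(-2) = -32.

-32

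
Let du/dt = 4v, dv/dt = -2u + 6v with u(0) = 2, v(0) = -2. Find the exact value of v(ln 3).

A = [[0,4],[-2,6]]; eigenvalues λ = 2, 4.
Eigenvectors: (2,1) for λ=2, (1,1) for λ=4.
From the initial condition, c_1 = 4, c_2 = -6.
v(ln 3) = (4)(3^2)(1) + (-6)(3^4)(1) = -450.

-450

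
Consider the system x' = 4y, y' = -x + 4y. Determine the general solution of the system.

Coefficient matrix A = [[0, 4], [-1, 4]].
Characteristic polynomial det(A - λI) = λ^2 - 4λ + 4 = 0.
Single eigenvalue λ = 2 with algebraic multiplicity 2.
Eigenvector v = (2,1); generalized eigenvector w with (A-λI)w=v is (3,2).
General solution: e^(2t)[c_1·v + c_2·(t·v + w)].

x(t) = 2c_1e^(2t) + 2c_2te^(2t) + 3c_2e^(2t), y(t) = c_1e^(2t) + c_2te^(2t) + 2c_2e^(2t)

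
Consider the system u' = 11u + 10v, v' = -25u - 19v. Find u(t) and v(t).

Coefficient matrix A = [[11, 10], [-25, -19]].
Characteristic polynomial det(A - λI) = λ^2 + 8λ + 41 = 0.
Eigenvalues λ = -4 ± 5i (complex conjugate pair).
For λ=-4+5i: an eigenvector is (1,-2) - i(-1,1) = (1 + i, -2 - i).
A real fundamental pair from Re and Im of e^((-4+5i)t)v: X_1 = e^(-4t)(cos(5t)·(1,-2) + sin(5t)·(-1,1)), X_2 = e^(-4t)(sin(5t)·(1,-2) - cos(5t)·(-1,1)).
General solution: K_1X_1 + K_2X_2.

u(t) = -K_1e^(-4t)sin(5t) + K_1e^(-4t)cos(5t) + K_2e^(-4t)sin(5t) + K_2e^(-4t)cos(5t), v(t) = K_1e^(-4t)sin(5t) - 2K_1e^(-4t)cos(5t) - 2K_2e^(-4t)sin(5t) - K_2e^(-4t)cos(5t)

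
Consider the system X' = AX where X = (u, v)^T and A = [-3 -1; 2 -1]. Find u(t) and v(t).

u(t) = -c_1e^(-2t)cos(t) - c_2e^(-2t)sin(t), v(t) = -c_1e^(-2t)sin(t) + c_1e^(-2t)cos(t) + c_2e^(-2t)sin(t) + c_2e^(-2t)cos(t)

Coefficient matrix A = [[-3, -1], [2, -1]].
Characteristic polynomial det(A - λI) = λ^2 + 4λ + 5 = 0.
Eigenvalues λ = -2 ± i (complex conjugate pair).
For λ=-2+i: an eigenvector is (-1,1) - i(0,-1) = (-1, 1 + i).
A real fundamental pair from Re and Im of e^((-2+i)t)v: X_1 = e^(-2t)(cos(t)·(-1,1) + sin(t)·(0,-1)), X_2 = e^(-2t)(sin(t)·(-1,1) - cos(t)·(0,-1)).
General solution: c_1X_1 + c_2X_2.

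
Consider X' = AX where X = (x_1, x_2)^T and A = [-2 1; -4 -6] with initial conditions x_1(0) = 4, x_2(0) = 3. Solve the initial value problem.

x_1(t) = 11te^(-4t) + 4e^(-4t), x_2(t) = -22te^(-4t) + 3e^(-4t)

Coefficient matrix A = [[-2, 1], [-4, -6]].
Characteristic polynomial det(A - λI) = λ^2 + 8λ + 16 = 0.
Single eigenvalue λ = -4 with algebraic multiplicity 2.
Eigenvector v = (1,-2); generalized eigenvector w with (A-λI)w=v is (1,-1).
General solution: e^(-4t)[K_1·v + K_2·(t·v + w)].
Applying x_1(0)=4, x_2(0)=3 gives K_1=-7, K_2=11.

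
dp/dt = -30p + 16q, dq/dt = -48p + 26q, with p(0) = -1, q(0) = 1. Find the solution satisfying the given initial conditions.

p(t) = 5e^(2t) - 6e^(-6t), q(t) = 10e^(2t) - 9e^(-6t)

Coefficient matrix A = [[-30, 16], [-48, 26]].
Characteristic polynomial det(A - λI) = λ^2 + 4λ - 12 = 0.
Eigenvalues λ = -6, 2.
For λ=-6: (A-λI) row 1 is [-24, 16], so an eigenvector is (2, 3).
For λ=2: (A-λI) row 1 is [-32, 16], so an eigenvector is (-1, -2).
General solution: K_1e^(-6t)(2,3) + K_2e^(2t)(-1,-2).
Applying p(0)=-1, q(0)=1 gives K_1=-3, K_2=-5.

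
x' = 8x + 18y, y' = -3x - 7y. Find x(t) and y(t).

x(t) = -3c_1e^(2t) + 2c_2e^(-t), y(t) = c_1e^(2t) - c_2e^(-t)

Coefficient matrix A = [[8, 18], [-3, -7]].
Characteristic polynomial det(A - λI) = λ^2 - λ - 2 = 0.
Eigenvalues λ = 2, -1.
For λ=2: (A-λI) row 1 is [6, 18], so an eigenvector is (-3, 1).
For λ=-1: (A-λI) row 1 is [9, 18], so an eigenvector is (2, -1).
General solution: c_1e^(2t)(-3,1) + c_2e^(-t)(2,-1).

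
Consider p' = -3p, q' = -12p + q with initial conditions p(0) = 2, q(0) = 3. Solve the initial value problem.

Coefficient matrix A = [[-3, 0], [-12, 1]].
Characteristic polynomial det(A - λI) = λ^2 + 2λ - 3 = 0.
Eigenvalues λ = -3, 1.
For λ=-3: (A-λI) row 2 is [-12, 4], so an eigenvector is (-1, -3).
For λ=1: (A-λI) row 1 is [-4, 0], so an eigenvector is (0, 1).
General solution: K_1e^(-3t)(-1,-3) + K_2e^(t)(0,1).
Applying p(0)=2, q(0)=3 gives K_1=-2, K_2=-3.

p(t) = 2e^(-3t), q(t) = -3e^(t) + 6e^(-3t)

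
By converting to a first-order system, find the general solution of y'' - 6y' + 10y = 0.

Let x_1 = y, x_2 = y'. Then x_1' = x_2 and x_2' = -10x_1 + 6x_2.
A = [[0,1],[-10,6]]; det(A-λI) = λ^2 - 6λ + 10.
Eigenvalues λ = 3 ± i.

y(t) = C_1e^(3t)cos(t) + C_2e^(3t)sin(t)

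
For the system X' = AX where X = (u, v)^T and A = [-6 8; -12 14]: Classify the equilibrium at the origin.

unstable node

A = [[-6,8],[-12,14]]; det(A-λI) = λ^2 - 8λ + 12.
λ = 2, 6: both positive.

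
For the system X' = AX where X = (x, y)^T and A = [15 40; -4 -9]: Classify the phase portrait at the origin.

unstable spiral

A = [[15,40],[-4,-9]]; det(A-λI) = λ^2 - 6λ + 25.
λ = 3 ± 4i: positive real part.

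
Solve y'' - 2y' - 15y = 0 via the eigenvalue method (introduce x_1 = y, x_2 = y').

Let x_1 = y, x_2 = y'. Then x_1' = x_2 and x_2' = 15x_1 + 2x_2.
A = [[0,1],[15,2]]; det(A-λI) = λ^2 - 2λ - 15.
Eigenvalues λ = 5, -3 with eigenvectors (1,5), (1,-3).

y(t) = K_1e^(5t) + K_2e^(-3t)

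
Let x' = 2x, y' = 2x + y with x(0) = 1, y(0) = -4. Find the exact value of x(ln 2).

A = [[2,0],[2,1]]; eigenvalues λ = 2, 1.
Eigenvectors: (-1,-2) for λ=2, (0,1) for λ=1.
From the initial condition, c_1 = -1, c_2 = -6.
x(ln 2) = (-1)(2^2)(-1) + (-6)(2^1)(0) = 4.

4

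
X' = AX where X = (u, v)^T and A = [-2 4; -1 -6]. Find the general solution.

u(t) = -2K_1e^(-4t) - 2K_2te^(-4t) + 3K_2e^(-4t), v(t) = K_1e^(-4t) + K_2te^(-4t) - 2K_2e^(-4t)

Coefficient matrix A = [[-2, 4], [-1, -6]].
Characteristic polynomial det(A - λI) = λ^2 + 8λ + 16 = 0.
Single eigenvalue λ = -4 with algebraic multiplicity 2.
Eigenvector v = (-2,1); generalized eigenvector w with (A-λI)w=v is (3,-2).
General solution: e^(-4t)[K_1·v + K_2·(t·v + w)].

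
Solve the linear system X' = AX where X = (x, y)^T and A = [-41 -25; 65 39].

Coefficient matrix A = [[-41, -25], [65, 39]].
Characteristic polynomial det(A - λI) = λ^2 + 2λ + 26 = 0.
Eigenvalues λ = -1 ± 5i (complex conjugate pair).
For λ=-1+5i: an eigenvector is (1,-2) - i(2,-3) = (1 - 2i, -2 + 3i).
A real fundamental pair from Re and Im of e^((-1+5i)t)v: X_1 = e^(-t)(cos(5t)·(1,-2) + sin(5t)·(2,-3)), X_2 = e^(-t)(sin(5t)·(1,-2) - cos(5t)·(2,-3)).
General solution: K_1X_1 + K_2X_2.

x(t) = 2K_1e^(-t)sin(5t) + K_1e^(-t)cos(5t) + K_2e^(-t)sin(5t) - 2K_2e^(-t)cos(5t), y(t) = -3K_1e^(-t)sin(5t) - 2K_1e^(-t)cos(5t) - 2K_2e^(-t)sin(5t) + 3K_2e^(-t)cos(5t)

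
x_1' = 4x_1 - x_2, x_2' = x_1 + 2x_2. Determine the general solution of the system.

x_1(t) = -K_1e^(3t) - K_2te^(3t) + K_2e^(3t), x_2(t) = -K_1e^(3t) - K_2te^(3t) + 2K_2e^(3t)

Coefficient matrix A = [[4, -1], [1, 2]].
Characteristic polynomial det(A - λI) = λ^2 - 6λ + 9 = 0.
Single eigenvalue λ = 3 with algebraic multiplicity 2.
Eigenvector v = (-1,-1); generalized eigenvector w with (A-λI)w=v is (1,2).
General solution: e^(3t)[K_1·v + K_2·(t·v + w)].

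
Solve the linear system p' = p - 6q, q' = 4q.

p(t) = 2c_1e^(4t) + c_2e^(t), q(t) = -c_1e^(4t)

Coefficient matrix A = [[1, -6], [0, 4]].
Characteristic polynomial det(A - λI) = λ^2 - 5λ + 4 = 0.
Eigenvalues λ = 4, 1.
For λ=4: (A-λI) row 1 is [-3, -6], so an eigenvector is (2, -1).
For λ=1: (A-λI) row 1 is [0, -6], so an eigenvector is (1, 0).
General solution: c_1e^(4t)(2,-1) + c_2e^(t)(1,0).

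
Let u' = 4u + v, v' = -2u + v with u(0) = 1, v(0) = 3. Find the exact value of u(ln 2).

24

A = [[4,1],[-2,1]]; eigenvalues λ = 3, 2.
Eigenvectors: (1,-1) for λ=3, (1,-2) for λ=2.
From the initial condition, c_1 = 5, c_2 = -4.
u(ln 2) = (5)(2^3)(1) + (-4)(2^2)(1) = 24.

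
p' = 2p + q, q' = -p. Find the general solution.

Coefficient matrix A = [[2, 1], [-1, 0]].
Characteristic polynomial det(A - λI) = λ^2 - 2λ + 1 = 0.
Single eigenvalue λ = 1 with algebraic multiplicity 2.
Eigenvector v = (-1,1); generalized eigenvector w with (A-λI)w=v is (2,-3).
General solution: e^(t)[c_1·v + c_2·(t·v + w)].

p(t) = -c_1e^(t) - c_2te^(t) + 2c_2e^(t), q(t) = c_1e^(t) + c_2te^(t) - 3c_2e^(t)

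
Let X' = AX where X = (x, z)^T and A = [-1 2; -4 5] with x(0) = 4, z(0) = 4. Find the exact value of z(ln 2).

8

A = [[-1,2],[-4,5]]; eigenvalues λ = 1, 3.
Eigenvectors: (-1,-1) for λ=1, (-1,-2) for λ=3.
From the initial condition, c_1 = -4, c_2 = 0.
z(ln 2) = (-4)(2^1)(-1) + (0)(2^3)(-2) = 8.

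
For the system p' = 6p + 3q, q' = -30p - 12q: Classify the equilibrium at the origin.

stable spiral

A = [[6,3],[-30,-12]]; det(A-λI) = λ^2 + 6λ + 18.
λ = -3 ± 3i: negative real part.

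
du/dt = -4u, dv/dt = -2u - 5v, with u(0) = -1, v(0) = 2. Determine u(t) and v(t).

Coefficient matrix A = [[-4, 0], [-2, -5]].
Characteristic polynomial det(A - λI) = λ^2 + 9λ + 20 = 0.
Eigenvalues λ = -4, -5.
For λ=-4: (A-λI) row 2 is [-2, -1], so an eigenvector is (1, -2).
For λ=-5: (A-λI) row 1 is [1, 0], so an eigenvector is (0, -1).
General solution: K_1e^(-4t)(1,-2) + K_2e^(-5t)(0,-1).
Applying u(0)=-1, v(0)=2 gives K_1=-1, K_2=0.

u(t) = -e^(-4t), v(t) = 2e^(-4t)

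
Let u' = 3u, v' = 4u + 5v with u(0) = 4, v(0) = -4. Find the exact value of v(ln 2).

64

A = [[3,0],[4,5]]; eigenvalues λ = 5, 3.
Eigenvectors: (0,-1) for λ=5, (-1,2) for λ=3.
From the initial condition, c_1 = -4, c_2 = -4.
v(ln 2) = (-4)(2^5)(-1) + (-4)(2^3)(2) = 64.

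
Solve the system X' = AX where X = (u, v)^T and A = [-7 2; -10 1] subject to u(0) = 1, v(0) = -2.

Coefficient matrix A = [[-7, 2], [-10, 1]].
Characteristic polynomial det(A - λI) = λ^2 + 6λ + 13 = 0.
Eigenvalues λ = -3 ± 2i (complex conjugate pair).
For λ=-3+2i: an eigenvector is (0,1) - i(1,2) = (0 - i, 1 - 2i).
A real fundamental pair from Re and Im of e^((-3+2i)t)v: X_1 = e^(-3t)(cos(2t)·(0,1) + sin(2t)·(1,2)), X_2 = e^(-3t)(sin(2t)·(0,1) - cos(2t)·(1,2)).
General solution: K_1X_1 + K_2X_2.
Applying u(0)=1, v(0)=-2 gives K_1=-4, K_2=-1.

u(t) = -4e^(-3t)sin(2t) + e^(-3t)cos(2t), v(t) = -9e^(-3t)sin(2t) - 2e^(-3t)cos(2t)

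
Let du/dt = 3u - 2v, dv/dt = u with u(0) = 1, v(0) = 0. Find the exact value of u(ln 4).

A = [[3,-2],[1,0]]; eigenvalues λ = 1, 2.
Eigenvectors: (-1,-1) for λ=1, (2,1) for λ=2.
From the initial condition, c_1 = 1, c_2 = 1.
u(ln 4) = (1)(4^1)(-1) + (1)(4^2)(2) = 28.

28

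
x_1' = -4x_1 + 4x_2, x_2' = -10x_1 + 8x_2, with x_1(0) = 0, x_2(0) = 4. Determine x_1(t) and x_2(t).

Coefficient matrix A = [[-4, 4], [-10, 8]].
Characteristic polynomial det(A - λI) = λ^2 - 4λ + 8 = 0.
Eigenvalues λ = 2 ± 2i (complex conjugate pair).
For λ=2+2i: an eigenvector is (-1,-1) - i(1,2) = (-1 - i, -1 - 2i).
A real fundamental pair from Re and Im of e^((2+2i)t)v: X_1 = e^(2t)(cos(2t)·(-1,-1) + sin(2t)·(1,2)), X_2 = e^(2t)(sin(2t)·(-1,-1) - cos(2t)·(1,2)).
General solution: K_1X_1 + K_2X_2.
Applying x_1(0)=0, x_2(0)=4 gives K_1=4, K_2=-4.

x_1(t) = 8e^(2t)sin(2t), x_2(t) = 12e^(2t)sin(2t) + 4e^(2t)cos(2t)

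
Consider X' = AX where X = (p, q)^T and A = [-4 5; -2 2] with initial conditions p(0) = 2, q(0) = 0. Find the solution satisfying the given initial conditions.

Coefficient matrix A = [[-4, 5], [-2, 2]].
Characteristic polynomial det(A - λI) = λ^2 + 2λ + 2 = 0.
Eigenvalues λ = -1 ± i (complex conjugate pair).
For λ=-1+i: an eigenvector is (2,1) - i(-1,-1) = (2 + i, 1 + i).
A real fundamental pair from Re and Im of e^((-1+i)t)v: X_1 = e^(-t)(cos(t)·(2,1) + sin(t)·(-1,-1)), X_2 = e^(-t)(sin(t)·(2,1) - cos(t)·(-1,-1)).
General solution: K_1X_1 + K_2X_2.
Applying p(0)=2, q(0)=0 gives K_1=2, K_2=-2.

p(t) = -6e^(-t)sin(t) + 2e^(-t)cos(t), q(t) = -4e^(-t)sin(t)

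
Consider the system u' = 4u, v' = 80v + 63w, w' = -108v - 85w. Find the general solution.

u(t) = C_1e^(4t), v(t) = 3C_2e^(-4t) + 7C_3e^(-t), w(t) = -4C_2e^(-4t) - 9C_3e^(-t)

Coefficient matrix A = [[4, 0, 0], [0, 80, 63], [0, -108, -85]].
det(A - λI) = 0 gives eigenvalues λ = 4, -4, -1.
For λ=4: eigenvector (1,0,0).
For λ=-4: eigenvector (0,3,-4).
For λ=-1: eigenvector (0,7,-9).
General solution: C_1e^(4t)(1,0,0) + C_2e^(-4t)(0,3,-4) + C_3e^(-t)(0,7,-9).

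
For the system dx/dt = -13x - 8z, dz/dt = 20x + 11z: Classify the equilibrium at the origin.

A = [[-13,-8],[20,11]]; det(A-λI) = λ^2 + 2λ + 17.
λ = -1 ± 4i: negative real part.

stable spiral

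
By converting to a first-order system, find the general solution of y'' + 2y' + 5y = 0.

Let x_1 = y, x_2 = y'. Then x_1' = x_2 and x_2' = -5x_1 - 2x_2.
A = [[0,1],[-5,-2]]; det(A-λI) = λ^2 + 2λ + 5.
Eigenvalues λ = -1 ± 2i.

y(t) = K_1e^(-t)cos(2t) + K_2e^(-t)sin(2t)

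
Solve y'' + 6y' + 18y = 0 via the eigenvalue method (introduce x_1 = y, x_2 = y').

Let x_1 = y, x_2 = y'. Then x_1' = x_2 and x_2' = -18x_1 - 6x_2.
A = [[0,1],[-18,-6]]; det(A-λI) = λ^2 + 6λ + 18.
Eigenvalues λ = -3 ± 3i.

y(t) = c_1e^(-3t)cos(3t) + c_2e^(-3t)sin(3t)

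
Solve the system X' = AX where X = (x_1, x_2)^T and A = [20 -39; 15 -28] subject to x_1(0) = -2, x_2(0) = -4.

x_1(t) = 36e^(-4t)sin(3t) - 2e^(-4t)cos(3t), x_2(t) = 22e^(-4t)sin(3t) - 4e^(-4t)cos(3t)

Coefficient matrix A = [[20, -39], [15, -28]].
Characteristic polynomial det(A - λI) = λ^2 + 8λ + 25 = 0.
Eigenvalues λ = -4 ± 3i (complex conjugate pair).
For λ=-4+3i: an eigenvector is (3,2) - i(-2,-1) = (3 + 2i, 2 + i).
A real fundamental pair from Re and Im of e^((-4+3i)t)v: X_1 = e^(-4t)(cos(3t)·(3,2) + sin(3t)·(-2,-1)), X_2 = e^(-4t)(sin(3t)·(3,2) - cos(3t)·(-2,-1)).
General solution: C_1X_1 + C_2X_2.
Applying x_1(0)=-2, x_2(0)=-4 gives C_1=-6, C_2=8.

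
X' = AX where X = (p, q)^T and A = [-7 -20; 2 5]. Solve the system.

Coefficient matrix A = [[-7, -20], [2, 5]].
Characteristic polynomial det(A - λI) = λ^2 + 2λ + 5 = 0.
Eigenvalues λ = -1 ± 2i (complex conjugate pair).
For λ=-1+2i: an eigenvector is (3,-1) - i(1,0) = (3 - i, -1).
A real fundamental pair from Re and Im of e^((-1+2i)t)v: X_1 = e^(-t)(cos(2t)·(3,-1) + sin(2t)·(1,0)), X_2 = e^(-t)(sin(2t)·(3,-1) - cos(2t)·(1,0)).
General solution: c_1X_1 + c_2X_2.

p(t) = c_1e^(-t)sin(2t) + 3c_1e^(-t)cos(2t) + 3c_2e^(-t)sin(2t) - c_2e^(-t)cos(2t), q(t) = -c_1e^(-t)cos(2t) - c_2e^(-t)sin(2t)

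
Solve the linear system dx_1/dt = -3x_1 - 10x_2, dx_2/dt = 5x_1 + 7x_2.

x_1(t) = -K_1e^(2t)sin(5t) + K_1e^(2t)cos(5t) + K_2e^(2t)sin(5t) + K_2e^(2t)cos(5t), x_2(t) = K_1e^(2t)sin(5t) - K_2e^(2t)cos(5t)

Coefficient matrix A = [[-3, -10], [5, 7]].
Characteristic polynomial det(A - λI) = λ^2 - 4λ + 29 = 0.
Eigenvalues λ = 2 ± 5i (complex conjugate pair).
For λ=2+5i: an eigenvector is (1,0) - i(-1,1) = (1 + i, 0 - i).
A real fundamental pair from Re and Im of e^((2+5i)t)v: X_1 = e^(2t)(cos(5t)·(1,0) + sin(5t)·(-1,1)), X_2 = e^(2t)(sin(5t)·(1,0) - cos(5t)·(-1,1)).
General solution: K_1X_1 + K_2X_2.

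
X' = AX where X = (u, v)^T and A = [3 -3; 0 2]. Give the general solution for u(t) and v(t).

u(t) = -3K_1e^(2t) + K_2e^(3t), v(t) = -K_1e^(2t)

Coefficient matrix A = [[3, -3], [0, 2]].
Characteristic polynomial det(A - λI) = λ^2 - 5λ + 6 = 0.
Eigenvalues λ = 2, 3.
For λ=2: (A-λI) row 1 is [1, -3], so an eigenvector is (-3, -1).
For λ=3: (A-λI) row 1 is [0, -3], so an eigenvector is (1, 0).
General solution: K_1e^(2t)(-3,-1) + K_2e^(3t)(1,0).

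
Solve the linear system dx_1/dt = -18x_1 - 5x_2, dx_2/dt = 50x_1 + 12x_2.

x_1(t) = -K_1e^(-3t)sin(5t) + K_2e^(-3t)cos(5t), x_2(t) = 3K_1e^(-3t)sin(5t) + K_1e^(-3t)cos(5t) + K_2e^(-3t)sin(5t) - 3K_2e^(-3t)cos(5t)

Coefficient matrix A = [[-18, -5], [50, 12]].
Characteristic polynomial det(A - λI) = λ^2 + 6λ + 34 = 0.
Eigenvalues λ = -3 ± 5i (complex conjugate pair).
For λ=-3+5i: an eigenvector is (0,1) - i(-1,3) = (0 + i, 1 - 3i).
A real fundamental pair from Re and Im of e^((-3+5i)t)v: X_1 = e^(-3t)(cos(5t)·(0,1) + sin(5t)·(-1,3)), X_2 = e^(-3t)(sin(5t)·(0,1) - cos(5t)·(-1,3)).
General solution: K_1X_1 + K_2X_2.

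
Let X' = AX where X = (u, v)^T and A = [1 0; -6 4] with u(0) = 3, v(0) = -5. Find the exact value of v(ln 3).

-873

A = [[1,0],[-6,4]]; eigenvalues λ = 4, 1.
Eigenvectors: (0,-1) for λ=4, (1,2) for λ=1.
From the initial condition, c_1 = 11, c_2 = 3.
v(ln 3) = (11)(3^4)(-1) + (3)(3^1)(2) = -873.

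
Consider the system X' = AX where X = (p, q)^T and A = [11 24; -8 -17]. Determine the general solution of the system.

p(t) = 2c_1e^(-t) - 3c_2e^(-5t), q(t) = -c_1e^(-t) + 2c_2e^(-5t)

Coefficient matrix A = [[11, 24], [-8, -17]].
Characteristic polynomial det(A - λI) = λ^2 + 6λ + 5 = 0.
Eigenvalues λ = -1, -5.
For λ=-1: (A-λI) row 1 is [12, 24], so an eigenvector is (2, -1).
For λ=-5: (A-λI) row 1 is [16, 24], so an eigenvector is (-3, 2).
General solution: c_1e^(-t)(2,-1) + c_2e^(-5t)(-3,2).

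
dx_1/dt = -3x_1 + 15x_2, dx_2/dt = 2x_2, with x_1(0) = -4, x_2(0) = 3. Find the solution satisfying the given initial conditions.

x_1(t) = 9e^(2t) - 13e^(-3t), x_2(t) = 3e^(2t)

Coefficient matrix A = [[-3, 15], [0, 2]].
Characteristic polynomial det(A - λI) = λ^2 + λ - 6 = 0.
Eigenvalues λ = -3, 2.
For λ=-3: (A-λI) row 1 is [0, 15], so an eigenvector is (-1, 0).
For λ=2: (A-λI) row 1 is [-5, 15], so an eigenvector is (3, 1).
General solution: c_1e^(-3t)(-1,0) + c_2e^(2t)(3,1).
Applying x_1(0)=-4, x_2(0)=3 gives c_1=13, c_2=3.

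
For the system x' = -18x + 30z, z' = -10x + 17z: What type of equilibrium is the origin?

A = [[-18,30],[-10,17]]; det(A-λI) = λ^2 + λ - 6.
λ = -3, 2: opposite signs.

saddle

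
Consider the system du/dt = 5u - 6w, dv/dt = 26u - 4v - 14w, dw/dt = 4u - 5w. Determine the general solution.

Coefficient matrix A = [[5, 0, -6], [26, -4, -14], [4, 0, -5]].
det(A - λI) = 0 gives eigenvalues λ = 1, -4, -1.
For λ=1: eigenvector (3,10,2).
For λ=-4: eigenvector (0,1,0).
For λ=-1: eigenvector (1,4,1).
General solution: K_1e^(t)(3,10,2) + K_2e^(-4t)(0,1,0) + K_3e^(-t)(1,4,1).

u(t) = 3K_1e^(t) + K_3e^(-t), v(t) = 10K_1e^(t) + K_2e^(-4t) + 4K_3e^(-t), w(t) = 2K_1e^(t) + K_3e^(-t)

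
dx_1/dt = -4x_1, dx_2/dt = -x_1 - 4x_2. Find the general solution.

Coefficient matrix A = [[-4, 0], [-1, -4]].
Characteristic polynomial det(A - λI) = λ^2 + 8λ + 16 = 0.
Single eigenvalue λ = -4 with algebraic multiplicity 2.
Eigenvector v = (0,1); generalized eigenvector w with (A-λI)w=v is (-1,-2).
General solution: e^(-4t)[C_1·v + C_2·(t·v + w)].

x_1(t) = -C_2e^(-4t), x_2(t) = C_1e^(-4t) + C_2te^(-4t) - 2C_2e^(-4t)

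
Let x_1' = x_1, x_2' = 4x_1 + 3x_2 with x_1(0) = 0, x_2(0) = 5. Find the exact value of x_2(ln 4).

A = [[1,0],[4,3]]; eigenvalues λ = 1, 3.
Eigenvectors: (-1,2) for λ=1, (0,1) for λ=3.
From the initial condition, c_1 = 0, c_2 = 5.
x_2(ln 4) = (0)(4^1)(2) + (5)(4^3)(1) = 320.

320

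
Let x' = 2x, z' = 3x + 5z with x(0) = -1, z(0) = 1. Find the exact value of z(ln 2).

4

A = [[2,0],[3,5]]; eigenvalues λ = 5, 2.
Eigenvectors: (0,1) for λ=5, (1,-1) for λ=2.
From the initial condition, c_1 = 0, c_2 = -1.
z(ln 2) = (0)(2^5)(1) + (-1)(2^2)(-1) = 4.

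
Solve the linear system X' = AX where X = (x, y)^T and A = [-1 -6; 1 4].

x(t) = 3c_1e^(t) + 2c_2e^(2t), y(t) = -c_1e^(t) - c_2e^(2t)

Coefficient matrix A = [[-1, -6], [1, 4]].
Characteristic polynomial det(A - λI) = λ^2 - 3λ + 2 = 0.
Eigenvalues λ = 1, 2.
For λ=1: (A-λI) row 1 is [-2, -6], so an eigenvector is (3, -1).
For λ=2: (A-λI) row 1 is [-3, -6], so an eigenvector is (2, -1).
General solution: c_1e^(t)(3,-1) + c_2e^(2t)(2,-1).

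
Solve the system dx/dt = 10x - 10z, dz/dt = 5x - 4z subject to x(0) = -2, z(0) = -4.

x(t) = 26e^(3t)sin(t) - 2e^(3t)cos(t), z(t) = 18e^(3t)sin(t) - 4e^(3t)cos(t)

Coefficient matrix A = [[10, -10], [5, -4]].
Characteristic polynomial det(A - λI) = λ^2 - 6λ + 10 = 0.
Eigenvalues λ = 3 ± i (complex conjugate pair).
For λ=3+i: an eigenvector is (-3,-2) - i(-1,-1) = (-3 + i, -2 + i).
A real fundamental pair from Re and Im of e^((3+i)t)v: X_1 = e^(3t)(cos(t)·(-3,-2) + sin(t)·(-1,-1)), X_2 = e^(3t)(sin(t)·(-3,-2) - cos(t)·(-1,-1)).
General solution: C_1X_1 + C_2X_2.
Applying x(0)=-2, z(0)=-4 gives C_1=-2, C_2=-8.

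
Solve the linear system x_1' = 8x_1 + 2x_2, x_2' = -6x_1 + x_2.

Coefficient matrix A = [[8, 2], [-6, 1]].
Characteristic polynomial det(A - λI) = λ^2 - 9λ + 20 = 0.
Eigenvalues λ = 4, 5.
For λ=4: (A-λI) row 1 is [4, 2], so an eigenvector is (-1, 2).
For λ=5: (A-λI) row 1 is [3, 2], so an eigenvector is (2, -3).
General solution: K_1e^(4t)(-1,2) + K_2e^(5t)(2,-3).

x_1(t) = -K_1e^(4t) + 2K_2e^(5t), x_2(t) = 2K_1e^(4t) - 3K_2e^(5t)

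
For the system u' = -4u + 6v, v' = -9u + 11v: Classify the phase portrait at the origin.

A = [[-4,6],[-9,11]]; det(A-λI) = λ^2 - 7λ + 10.
λ = 5, 2: both positive.

unstable node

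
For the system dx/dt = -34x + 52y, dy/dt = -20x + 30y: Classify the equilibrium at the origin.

A = [[-34,52],[-20,30]]; det(A-λI) = λ^2 + 4λ + 20.
λ = -2 ± 4i: negative real part.

stable spiral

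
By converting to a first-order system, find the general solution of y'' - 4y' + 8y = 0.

y(t) = K_1e^(2t)cos(2t) + K_2e^(2t)sin(2t)

Let x_1 = y, x_2 = y'. Then x_1' = x_2 and x_2' = -8x_1 + 4x_2.
A = [[0,1],[-8,4]]; det(A-λI) = λ^2 - 4λ + 8.
Eigenvalues λ = 2 ± 2i.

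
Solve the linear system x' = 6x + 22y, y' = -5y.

x(t) = -K_1e^(6t) + 2K_2e^(-5t), y(t) = -K_2e^(-5t)

Coefficient matrix A = [[6, 22], [0, -5]].
Characteristic polynomial det(A - λI) = λ^2 - λ - 30 = 0.
Eigenvalues λ = 6, -5.
For λ=6: (A-λI) row 1 is [0, 22], so an eigenvector is (-1, 0).
For λ=-5: (A-λI) row 1 is [11, 22], so an eigenvector is (2, -1).
General solution: K_1e^(6t)(-1,0) + K_2e^(-5t)(2,-1).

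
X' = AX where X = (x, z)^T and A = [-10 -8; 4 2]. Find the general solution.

Coefficient matrix A = [[-10, -8], [4, 2]].
Characteristic polynomial det(A - λI) = λ^2 + 8λ + 12 = 0.
Eigenvalues λ = -2, -6.
For λ=-2: (A-λI) row 1 is [-8, -8], so an eigenvector is (-1, 1).
For λ=-6: (A-λI) row 1 is [-4, -8], so an eigenvector is (2, -1).
General solution: c_1e^(-2t)(-1,1) + c_2e^(-6t)(2,-1).

x(t) = -c_1e^(-2t) + 2c_2e^(-6t), z(t) = c_1e^(-2t) - c_2e^(-6t)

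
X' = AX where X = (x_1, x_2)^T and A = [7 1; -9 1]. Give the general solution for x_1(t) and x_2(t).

x_1(t) = K_1e^(4t) + K_2te^(4t), x_2(t) = -3K_1e^(4t) - 3K_2te^(4t) + K_2e^(4t)

Coefficient matrix A = [[7, 1], [-9, 1]].
Characteristic polynomial det(A - λI) = λ^2 - 8λ + 16 = 0.
Single eigenvalue λ = 4 with algebraic multiplicity 2.
Eigenvector v = (1,-3); generalized eigenvector w with (A-λI)w=v is (0,1).
General solution: e^(4t)[K_1·v + K_2·(t·v + w)].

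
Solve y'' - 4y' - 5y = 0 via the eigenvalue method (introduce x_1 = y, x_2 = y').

y(t) = K_1e^(-t) + K_2e^(5t)

Let x_1 = y, x_2 = y'. Then x_1' = x_2 and x_2' = 5x_1 + 4x_2.
A = [[0,1],[5,4]]; det(A-λI) = λ^2 - 4λ - 5.
Eigenvalues λ = -1, 5 with eigenvectors (1,-1), (1,5).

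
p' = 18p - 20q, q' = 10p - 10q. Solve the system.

p(t) = 3c_1e^(4t)sin(2t) - c_1e^(4t)cos(2t) - c_2e^(4t)sin(2t) - 3c_2e^(4t)cos(2t), q(t) = 2c_1e^(4t)sin(2t) - c_1e^(4t)cos(2t) - c_2e^(4t)sin(2t) - 2c_2e^(4t)cos(2t)

Coefficient matrix A = [[18, -20], [10, -10]].
Characteristic polynomial det(A - λI) = λ^2 - 8λ + 20 = 0.
Eigenvalues λ = 4 ± 2i (complex conjugate pair).
For λ=4+2i: an eigenvector is (-1,-1) - i(3,2) = (-1 - 3i, -1 - 2i).
A real fundamental pair from Re and Im of e^((4+2i)t)v: X_1 = e^(4t)(cos(2t)·(-1,-1) + sin(2t)·(3,2)), X_2 = e^(4t)(sin(2t)·(-1,-1) - cos(2t)·(3,2)).
General solution: c_1X_1 + c_2X_2.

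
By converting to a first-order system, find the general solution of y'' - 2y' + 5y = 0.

y(t) = K_1e^(t)cos(2t) + K_2e^(t)sin(2t)

Let x_1 = y, x_2 = y'. Then x_1' = x_2 and x_2' = -5x_1 + 2x_2.
A = [[0,1],[-5,2]]; det(A-λI) = λ^2 - 2λ + 5.
Eigenvalues λ = 1 ± 2i.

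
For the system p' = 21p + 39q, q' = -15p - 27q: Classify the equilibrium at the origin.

A = [[21,39],[-15,-27]]; det(A-λI) = λ^2 + 6λ + 18.
λ = -3 ± 3i: negative real part.

stable spiral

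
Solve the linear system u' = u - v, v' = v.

u(t) = K_1e^(t) + K_2te^(t) - K_2e^(t), v(t) = -K_2e^(t)

Coefficient matrix A = [[1, -1], [0, 1]].
Characteristic polynomial det(A - λI) = λ^2 - 2λ + 1 = 0.
Single eigenvalue λ = 1 with algebraic multiplicity 2.
Eigenvector v = (1,0); generalized eigenvector w with (A-λI)w=v is (-1,-1).
General solution: e^(t)[K_1·v + K_2·(t·v + w)].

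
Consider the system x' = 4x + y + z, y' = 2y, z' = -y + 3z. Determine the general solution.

Coefficient matrix A = [[4, 1, 1], [0, 2, 0], [0, -1, 3]].
det(A - λI) = 0 gives eigenvalues λ = 4, 3, 2.
For λ=4: eigenvector (1,0,0).
For λ=3: eigenvector (1,0,-1).
For λ=2: eigenvector (-1,1,1).
General solution: K_1e^(4t)(1,0,0) + K_2e^(3t)(1,0,-1) + K_3e^(2t)(-1,1,1).

x(t) = K_1e^(4t) + K_2e^(3t) - K_3e^(2t), y(t) = K_3e^(2t), z(t) = -K_2e^(3t) + K_3e^(2t)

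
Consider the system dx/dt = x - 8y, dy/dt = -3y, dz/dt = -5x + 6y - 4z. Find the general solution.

x(t) = K_1e^(t) + 2K_2e^(-3t), y(t) = K_2e^(-3t), z(t) = -K_1e^(t) - 4K_2e^(-3t) + K_3e^(-4t)

Coefficient matrix A = [[1, -8, 0], [0, -3, 0], [-5, 6, -4]].
det(A - λI) = 0 gives eigenvalues λ = 1, -3, -4.
For λ=1: eigenvector (1,0,-1).
For λ=-3: eigenvector (2,1,-4).
For λ=-4: eigenvector (0,0,1).
General solution: K_1e^(t)(1,0,-1) + K_2e^(-3t)(2,1,-4) + K_3e^(-4t)(0,0,1).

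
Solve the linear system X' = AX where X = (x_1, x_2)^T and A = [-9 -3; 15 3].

x_1(t) = c_1e^(-3t)cos(3t) + c_2e^(-3t)sin(3t), x_2(t) = c_1e^(-3t)sin(3t) - 2c_1e^(-3t)cos(3t) - 2c_2e^(-3t)sin(3t) - c_2e^(-3t)cos(3t)

Coefficient matrix A = [[-9, -3], [15, 3]].
Characteristic polynomial det(A - λI) = λ^2 + 6λ + 18 = 0.
Eigenvalues λ = -3 ± 3i (complex conjugate pair).
For λ=-3+3i: an eigenvector is (1,-2) - i(0,1) = (1, -2 - i).
A real fundamental pair from Re and Im of e^((-3+3i)t)v: X_1 = e^(-3t)(cos(3t)·(1,-2) + sin(3t)·(0,1)), X_2 = e^(-3t)(sin(3t)·(1,-2) - cos(3t)·(0,1)).
General solution: c_1X_1 + c_2X_2.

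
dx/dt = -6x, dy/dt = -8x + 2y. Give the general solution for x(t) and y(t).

Coefficient matrix A = [[-6, 0], [-8, 2]].
Characteristic polynomial det(A - λI) = λ^2 + 4λ - 12 = 0.
Eigenvalues λ = 2, -6.
For λ=2: (A-λI) row 1 is [-8, 0], so an eigenvector is (0, 1).
For λ=-6: (A-λI) row 2 is [-8, 8], so an eigenvector is (-1, -1).
General solution: c_1e^(2t)(0,1) + c_2e^(-6t)(-1,-1).

x(t) = -c_2e^(-6t), y(t) = c_1e^(2t) - c_2e^(-6t)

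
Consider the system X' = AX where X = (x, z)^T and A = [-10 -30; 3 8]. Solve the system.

Coefficient matrix A = [[-10, -30], [3, 8]].
Characteristic polynomial det(A - λI) = λ^2 + 2λ + 10 = 0.
Eigenvalues λ = -1 ± 3i (complex conjugate pair).
For λ=-1+3i: an eigenvector is (-3,1) - i(-1,0) = (-3 + i, 1).
A real fundamental pair from Re and Im of e^((-1+3i)t)v: X_1 = e^(-t)(cos(3t)·(-3,1) + sin(3t)·(-1,0)), X_2 = e^(-t)(sin(3t)·(-3,1) - cos(3t)·(-1,0)).
General solution: K_1X_1 + K_2X_2.

x(t) = -K_1e^(-t)sin(3t) - 3K_1e^(-t)cos(3t) - 3K_2e^(-t)sin(3t) + K_2e^(-t)cos(3t), z(t) = K_1e^(-t)cos(3t) + K_2e^(-t)sin(3t)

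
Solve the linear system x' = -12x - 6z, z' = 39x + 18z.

x(t) = C_1e^(3t)sin(3t) + C_1e^(3t)cos(3t) + C_2e^(3t)sin(3t) - C_2e^(3t)cos(3t), z(t) = -2C_1e^(3t)sin(3t) - 3C_1e^(3t)cos(3t) - 3C_2e^(3t)sin(3t) + 2C_2e^(3t)cos(3t)

Coefficient matrix A = [[-12, -6], [39, 18]].
Characteristic polynomial det(A - λI) = λ^2 - 6λ + 18 = 0.
Eigenvalues λ = 3 ± 3i (complex conjugate pair).
For λ=3+3i: an eigenvector is (1,-3) - i(1,-2) = (1 - i, -3 + 2i).
A real fundamental pair from Re and Im of e^((3+3i)t)v: X_1 = e^(3t)(cos(3t)·(1,-3) + sin(3t)·(1,-2)), X_2 = e^(3t)(sin(3t)·(1,-3) - cos(3t)·(1,-2)).
General solution: C_1X_1 + C_2X_2.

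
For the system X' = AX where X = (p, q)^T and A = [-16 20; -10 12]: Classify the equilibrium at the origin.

stable spiral

A = [[-16,20],[-10,12]]; det(A-λI) = λ^2 + 4λ + 8.
λ = -2 ± 2i: negative real part.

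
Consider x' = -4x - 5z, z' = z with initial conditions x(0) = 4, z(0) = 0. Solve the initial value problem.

Coefficient matrix A = [[-4, -5], [0, 1]].
Characteristic polynomial det(A - λI) = λ^2 + 3λ - 4 = 0.
Eigenvalues λ = 1, -4.
For λ=1: (A-λI) row 1 is [-5, -5], so an eigenvector is (-1, 1).
For λ=-4: (A-λI) row 1 is [0, -5], so an eigenvector is (-1, 0).
General solution: C_1e^(t)(-1,1) + C_2e^(-4t)(-1,0).
Applying x(0)=4, z(0)=0 gives C_1=0, C_2=-4.

x(t) = 4e^(-4t), z(t) = 0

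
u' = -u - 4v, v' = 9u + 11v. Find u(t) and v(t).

Coefficient matrix A = [[-1, -4], [9, 11]].
Characteristic polynomial det(A - λI) = λ^2 - 10λ + 25 = 0.
Single eigenvalue λ = 5 with algebraic multiplicity 2.
Eigenvector v = (2,-3); generalized eigenvector w with (A-λI)w=v is (-1,1).
General solution: e^(5t)[C_1·v + C_2·(t·v + w)].

u(t) = 2C_1e^(5t) + 2C_2te^(5t) - C_2e^(5t), v(t) = -3C_1e^(5t) - 3C_2te^(5t) + C_2e^(5t)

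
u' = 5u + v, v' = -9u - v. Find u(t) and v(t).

u(t) = K_1e^(2t) + K_2te^(2t) + K_2e^(2t), v(t) = -3K_1e^(2t) - 3K_2te^(2t) - 2K_2e^(2t)

Coefficient matrix A = [[5, 1], [-9, -1]].
Characteristic polynomial det(A - λI) = λ^2 - 4λ + 4 = 0.
Single eigenvalue λ = 2 with algebraic multiplicity 2.
Eigenvector v = (1,-3); generalized eigenvector w with (A-λI)w=v is (1,-2).
General solution: e^(2t)[K_1·v + K_2·(t·v + w)].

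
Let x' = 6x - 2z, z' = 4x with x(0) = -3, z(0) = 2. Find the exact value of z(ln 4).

-1888

A = [[6,-2],[4,0]]; eigenvalues λ = 4, 2.
Eigenvectors: (1,1) for λ=4, (1,2) for λ=2.
From the initial condition, c_1 = -8, c_2 = 5.
z(ln 4) = (-8)(4^4)(1) + (5)(4^2)(2) = -1888.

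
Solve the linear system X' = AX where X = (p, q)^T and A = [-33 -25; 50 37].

Coefficient matrix A = [[-33, -25], [50, 37]].
Characteristic polynomial det(A - λI) = λ^2 - 4λ + 29 = 0.
Eigenvalues λ = 2 ± 5i (complex conjugate pair).
For λ=2+5i: an eigenvector is (1,-1) - i(-2,3) = (1 + 2i, -1 - 3i).
A real fundamental pair from Re and Im of e^((2+5i)t)v: X_1 = e^(2t)(cos(5t)·(1,-1) + sin(5t)·(-2,3)), X_2 = e^(2t)(sin(5t)·(1,-1) - cos(5t)·(-2,3)).
General solution: C_1X_1 + C_2X_2.

p(t) = -2C_1e^(2t)sin(5t) + C_1e^(2t)cos(5t) + C_2e^(2t)sin(5t) + 2C_2e^(2t)cos(5t), q(t) = 3C_1e^(2t)sin(5t) - C_1e^(2t)cos(5t) - C_2e^(2t)sin(5t) - 3C_2e^(2t)cos(5t)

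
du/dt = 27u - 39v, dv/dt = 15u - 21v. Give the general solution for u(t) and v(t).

u(t) = 3C_1e^(3t)sin(3t) + 2C_1e^(3t)cos(3t) + 2C_2e^(3t)sin(3t) - 3C_2e^(3t)cos(3t), v(t) = 2C_1e^(3t)sin(3t) + C_1e^(3t)cos(3t) + C_2e^(3t)sin(3t) - 2C_2e^(3t)cos(3t)

Coefficient matrix A = [[27, -39], [15, -21]].
Characteristic polynomial det(A - λI) = λ^2 - 6λ + 18 = 0.
Eigenvalues λ = 3 ± 3i (complex conjugate pair).
For λ=3+3i: an eigenvector is (2,1) - i(3,2) = (2 - 3i, 1 - 2i).
A real fundamental pair from Re and Im of e^((3+3i)t)v: X_1 = e^(3t)(cos(3t)·(2,1) + sin(3t)·(3,2)), X_2 = e^(3t)(sin(3t)·(2,1) - cos(3t)·(3,2)).
General solution: C_1X_1 + C_2X_2.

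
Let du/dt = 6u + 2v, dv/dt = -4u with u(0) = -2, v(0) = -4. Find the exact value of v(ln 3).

A = [[6,2],[-4,0]]; eigenvalues λ = 4, 2.
Eigenvectors: (-1,1) for λ=4, (-1,2) for λ=2.
From the initial condition, c_1 = 8, c_2 = -6.
v(ln 3) = (8)(3^4)(1) + (-6)(3^2)(2) = 540.

540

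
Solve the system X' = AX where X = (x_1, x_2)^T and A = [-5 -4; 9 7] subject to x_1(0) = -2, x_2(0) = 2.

Coefficient matrix A = [[-5, -4], [9, 7]].
Characteristic polynomial det(A - λI) = λ^2 - 2λ + 1 = 0.
Single eigenvalue λ = 1 with algebraic multiplicity 2.
Eigenvector v = (-2,3); generalized eigenvector w with (A-λI)w=v is (1,-1).
General solution: e^(t)[K_1·v + K_2·(t·v + w)].
Applying x_1(0)=-2, x_2(0)=2 gives K_1=0, K_2=-2.

x_1(t) = 4te^(t) - 2e^(t), x_2(t) = -6te^(t) + 2e^(t)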